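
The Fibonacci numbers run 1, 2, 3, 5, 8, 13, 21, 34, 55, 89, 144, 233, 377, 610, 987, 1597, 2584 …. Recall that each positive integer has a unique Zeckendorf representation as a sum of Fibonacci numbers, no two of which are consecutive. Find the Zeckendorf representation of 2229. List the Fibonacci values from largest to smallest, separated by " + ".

1597 + 610 + 21 + 1

2229: greatest Fibonacci not exceeding it is 1597, leaving 632
632: greatest Fibonacci not exceeding it is 610, leaving 22
22: greatest Fibonacci not exceeding it is 21, leaving 1
1: greatest Fibonacci not exceeding it is 1, leaving 0
So 2229 = 1597 + 610 + 21 + 1, with no two terms consecutive in the sequence.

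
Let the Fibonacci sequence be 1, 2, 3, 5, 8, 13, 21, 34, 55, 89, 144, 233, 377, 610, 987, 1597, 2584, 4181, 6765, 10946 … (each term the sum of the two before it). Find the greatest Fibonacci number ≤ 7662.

6765 ≤ 7662 < 10946, so the largest Fibonacci number not exceeding 7662 is 6765.

6765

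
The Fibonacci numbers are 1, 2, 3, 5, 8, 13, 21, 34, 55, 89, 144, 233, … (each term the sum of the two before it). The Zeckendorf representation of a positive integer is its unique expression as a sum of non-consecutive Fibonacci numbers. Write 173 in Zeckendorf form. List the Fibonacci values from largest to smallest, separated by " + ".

144 + 21 + 8

take 144 (≤ 173); 173 − 144 = 29
take 21 (≤ 29); 29 − 21 = 8
take 8 (≤ 8); 8 − 8 = 0
So 173 = 144 + 21 + 8, with no two terms consecutive in the sequence.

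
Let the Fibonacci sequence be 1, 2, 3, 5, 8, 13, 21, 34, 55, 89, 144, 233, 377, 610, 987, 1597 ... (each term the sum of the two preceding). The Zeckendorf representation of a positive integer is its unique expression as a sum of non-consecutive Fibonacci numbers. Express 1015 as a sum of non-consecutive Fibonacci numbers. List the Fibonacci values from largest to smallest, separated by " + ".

987 + 21 + 5 + 2

largest Fibonacci ≤ 1015 is 987; 1015 − 987 = 28
largest Fibonacci ≤ 28 is 21; 28 − 21 = 7
largest Fibonacci ≤ 7 is 5; 7 − 5 = 2
largest Fibonacci ≤ 2 is 2; 2 − 2 = 0
So 1015 = 987 + 21 + 5 + 2, with no two terms consecutive in the sequence.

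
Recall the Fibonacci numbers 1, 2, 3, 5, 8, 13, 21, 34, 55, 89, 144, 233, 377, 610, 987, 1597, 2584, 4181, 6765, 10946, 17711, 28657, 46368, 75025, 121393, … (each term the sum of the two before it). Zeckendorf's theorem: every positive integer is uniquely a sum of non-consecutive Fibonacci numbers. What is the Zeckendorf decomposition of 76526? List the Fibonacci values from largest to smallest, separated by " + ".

75025 + 987 + 377 + 89 + 34 + 13 + 1

take 75025 (≤ 76526); 76526 − 75025 = 1501
take 987 (≤ 1501); 1501 − 987 = 514
take 377 (≤ 514); 514 − 377 = 137
take 89 (≤ 137); 137 − 89 = 48
take 34 (≤ 48); 48 − 34 = 14
take 13 (≤ 14); 14 − 13 = 1
take 1 (≤ 1); 1 − 1 = 0
So 76526 = 75025 + 987 + 377 + 89 + 34 + 13 + 1, with no two terms consecutive in the sequence.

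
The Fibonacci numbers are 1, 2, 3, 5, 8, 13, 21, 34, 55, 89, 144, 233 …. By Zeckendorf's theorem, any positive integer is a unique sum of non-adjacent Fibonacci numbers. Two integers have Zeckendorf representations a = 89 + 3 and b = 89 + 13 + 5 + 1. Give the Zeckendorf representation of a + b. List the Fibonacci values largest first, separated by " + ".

The two numbers are 92 and 108, so their sum is 200.
144 ≤ 200 < 233, so take 144; remainder 56
55 ≤ 56 < 89, so take 55; remainder 1
1 ≤ 1 < 2, so take 1; remainder 0

144 + 55 + 1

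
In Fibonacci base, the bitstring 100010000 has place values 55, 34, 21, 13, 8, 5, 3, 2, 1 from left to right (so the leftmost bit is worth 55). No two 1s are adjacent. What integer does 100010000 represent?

Summing the place values of the 1 bits: 55 + 8 = 63.

63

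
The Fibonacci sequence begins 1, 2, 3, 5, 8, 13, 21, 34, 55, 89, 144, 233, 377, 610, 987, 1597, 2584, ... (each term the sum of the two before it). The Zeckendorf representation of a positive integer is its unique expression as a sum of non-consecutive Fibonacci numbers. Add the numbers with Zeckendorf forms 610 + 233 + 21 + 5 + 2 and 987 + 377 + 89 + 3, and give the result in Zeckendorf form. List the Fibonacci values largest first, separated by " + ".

The two numbers are 871 and 1456, so their sum is 2327.
Greedily peel off the largest Fibonacci term at each step:
1597 ≤ 2327 < 2584, so take 1597; remainder 730
610 ≤ 730 < 987, so take 610; remainder 120
89 ≤ 120 < 144, so take 89; remainder 31
21 ≤ 31 < 34, so take 21; remainder 10
8 ≤ 10 < 13, so take 8; remainder 2
2 ≤ 2 < 3, so take 2; remainder 0

1597 + 610 + 89 + 21 + 8 + 2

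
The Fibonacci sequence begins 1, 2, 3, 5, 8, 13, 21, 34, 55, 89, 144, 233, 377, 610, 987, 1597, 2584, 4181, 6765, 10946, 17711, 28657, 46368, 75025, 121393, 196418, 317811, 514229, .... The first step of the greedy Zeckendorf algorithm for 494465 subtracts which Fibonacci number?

317811

317811 ≤ 494465 < 514229, so the largest Fibonacci number not exceeding 494465 is 317811.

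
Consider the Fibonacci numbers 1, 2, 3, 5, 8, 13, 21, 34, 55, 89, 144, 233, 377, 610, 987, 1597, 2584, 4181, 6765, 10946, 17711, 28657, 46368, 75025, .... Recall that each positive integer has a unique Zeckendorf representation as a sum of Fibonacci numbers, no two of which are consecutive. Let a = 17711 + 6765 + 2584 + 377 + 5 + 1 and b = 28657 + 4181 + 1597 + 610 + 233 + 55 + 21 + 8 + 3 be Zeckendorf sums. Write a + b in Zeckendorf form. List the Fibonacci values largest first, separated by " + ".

The two numbers are 27443 and 35365, so their sum is 62808.
Greedily peel off the largest Fibonacci term at each step:
largest Fibonacci ≤ 62808 is 46368; 62808 − 46368 = 16440
largest Fibonacci ≤ 16440 is 10946; 16440 − 10946 = 5494
largest Fibonacci ≤ 5494 is 4181; 5494 − 4181 = 1313
largest Fibonacci ≤ 1313 is 987; 1313 − 987 = 326
largest Fibonacci ≤ 326 is 233; 326 − 233 = 93
largest Fibonacci ≤ 93 is 89; 93 − 89 = 4
largest Fibonacci ≤ 4 is 3; 4 − 3 = 1
largest Fibonacci ≤ 1 is 1; 1 − 1 = 0

46368 + 10946 + 4181 + 987 + 233 + 89 + 3 + 1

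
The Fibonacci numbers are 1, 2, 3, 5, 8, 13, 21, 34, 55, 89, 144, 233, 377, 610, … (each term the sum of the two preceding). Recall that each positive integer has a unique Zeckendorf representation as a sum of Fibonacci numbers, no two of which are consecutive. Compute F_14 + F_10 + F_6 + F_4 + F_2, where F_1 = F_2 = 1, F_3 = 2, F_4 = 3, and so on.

444

F_14 + F_10 + F_6 + F_4 + F_2 = 377 + 55 + 8 + 3 + 1 = 444.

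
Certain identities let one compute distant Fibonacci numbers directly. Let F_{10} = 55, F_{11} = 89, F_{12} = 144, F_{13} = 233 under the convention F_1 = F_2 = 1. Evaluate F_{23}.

By the addition formula F_{m+n} = F_m F_{n+1} + F_{m−1} F_n with m=11, n=12: F_{23} = 89·233 + 55·144 = 20737 + 7920 = 28657.

28657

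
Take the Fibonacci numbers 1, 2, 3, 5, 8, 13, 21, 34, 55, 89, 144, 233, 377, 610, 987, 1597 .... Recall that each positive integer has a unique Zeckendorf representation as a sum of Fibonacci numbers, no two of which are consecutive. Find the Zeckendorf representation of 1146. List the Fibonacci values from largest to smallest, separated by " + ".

987 + 144 + 13 + 2

Greedily peel off the largest Fibonacci term at each step:
987 ≤ 1146 < 1597, so take 987; remainder 159
144 ≤ 159 < 233, so take 144; remainder 15
13 ≤ 15 < 21, so take 13; remainder 2
2 ≤ 2 < 3, so take 2; remainder 0
So 1146 = 987 + 144 + 13 + 2, with no two terms consecutive in the sequence.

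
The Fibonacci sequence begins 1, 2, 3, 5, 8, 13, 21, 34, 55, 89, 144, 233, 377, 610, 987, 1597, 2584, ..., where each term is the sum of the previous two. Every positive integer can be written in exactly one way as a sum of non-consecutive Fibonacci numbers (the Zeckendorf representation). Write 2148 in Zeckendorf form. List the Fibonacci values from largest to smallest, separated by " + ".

largest Fibonacci ≤ 2148 is 1597; 2148 − 1597 = 551
largest Fibonacci ≤ 551 is 377; 551 − 377 = 174
largest Fibonacci ≤ 174 is 144; 174 − 144 = 30
largest Fibonacci ≤ 30 is 21; 30 − 21 = 9
largest Fibonacci ≤ 9 is 8; 9 − 8 = 1
largest Fibonacci ≤ 1 is 1; 1 − 1 = 0
So 2148 = 1597 + 377 + 144 + 21 + 8 + 1, with no two terms consecutive in the sequence.

1597 + 377 + 144 + 21 + 8 + 1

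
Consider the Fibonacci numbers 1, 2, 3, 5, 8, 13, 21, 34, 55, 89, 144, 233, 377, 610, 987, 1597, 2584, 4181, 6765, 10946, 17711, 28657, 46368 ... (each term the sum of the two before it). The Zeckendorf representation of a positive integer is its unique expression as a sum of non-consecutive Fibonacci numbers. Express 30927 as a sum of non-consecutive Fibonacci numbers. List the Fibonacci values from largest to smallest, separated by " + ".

28657 + 1597 + 610 + 55 + 8

28657 ≤ 30927 < 46368, so take 28657; remainder 2270
1597 ≤ 2270 < 2584, so take 1597; remainder 673
610 ≤ 673 < 987, so take 610; remainder 63
55 ≤ 63 < 89, so take 55; remainder 8
8 ≤ 8 < 13, so take 8; remainder 0
So 30927 = 28657 + 1597 + 610 + 55 + 8, with no two terms consecutive in the sequence.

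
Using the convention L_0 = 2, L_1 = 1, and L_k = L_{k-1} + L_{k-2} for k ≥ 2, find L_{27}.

Iterating the recurrence up to L_{20} = 15127 and L_{19} = 9349:
L_{21} = L_{20} + L_{19} = 15127 + 9349 = 24476
L_{22} = L_{21} + L_{20} = 24476 + 15127 = 39603
L_{23} = L_{22} + L_{21} = 39603 + 24476 = 64079
L_{24} = L_{23} + L_{22} = 64079 + 39603 = 103682
L_{25} = L_{24} + L_{23} = 103682 + 64079 = 167761
L_{26} = L_{25} + L_{24} = 167761 + 103682 = 271443
L_{27} = L_{26} + L_{25} = 271443 + 167761 = 439204

439204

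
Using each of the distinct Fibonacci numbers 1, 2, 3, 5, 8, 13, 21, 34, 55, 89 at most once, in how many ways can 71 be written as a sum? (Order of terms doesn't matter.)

71 = 55+13+3 = 55+13+2+1 = 55+8+5+3 = 34+21+13+3 = 55+8+5+2+1 = … (3 more), for 8 in all.

8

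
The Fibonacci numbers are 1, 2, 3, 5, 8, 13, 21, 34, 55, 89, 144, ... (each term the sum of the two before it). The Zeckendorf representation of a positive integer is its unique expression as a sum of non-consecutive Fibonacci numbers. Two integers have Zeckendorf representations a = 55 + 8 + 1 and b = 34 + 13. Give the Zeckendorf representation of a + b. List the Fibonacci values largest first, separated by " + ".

The two numbers are 64 and 47, so their sum is 111.
89 ≤ 111 < 144, so take 89; remainder 22
21 ≤ 22 < 34, so take 21; remainder 1
1 ≤ 1 < 2, so take 1; remainder 0

89 + 21 + 1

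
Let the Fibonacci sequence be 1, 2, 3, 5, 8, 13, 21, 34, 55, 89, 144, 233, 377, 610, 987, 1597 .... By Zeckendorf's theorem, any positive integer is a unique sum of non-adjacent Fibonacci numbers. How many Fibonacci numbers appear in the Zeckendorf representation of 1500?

Repeatedly subtract the largest Fibonacci number that fits:
take 987 (≤ 1500); 1500 − 987 = 513
take 377 (≤ 513); 513 − 377 = 136
take 89 (≤ 136); 136 − 89 = 47
take 34 (≤ 47); 47 − 34 = 13
take 13 (≤ 13); 13 − 13 = 0
1500 = 987 + 377 + 89 + 34 + 13, which has 5 terms.

5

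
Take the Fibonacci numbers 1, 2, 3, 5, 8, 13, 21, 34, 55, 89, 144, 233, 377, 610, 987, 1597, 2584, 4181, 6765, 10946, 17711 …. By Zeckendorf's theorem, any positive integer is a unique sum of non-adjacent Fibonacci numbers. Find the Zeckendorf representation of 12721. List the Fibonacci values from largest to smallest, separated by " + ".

12721 − 10946 = 1775
1775 − 1597 = 178
178 − 144 = 34
34 − 34 = 0
So 12721 = 10946 + 1597 + 144 + 34, with no two terms consecutive in the sequence.

10946 + 1597 + 144 + 34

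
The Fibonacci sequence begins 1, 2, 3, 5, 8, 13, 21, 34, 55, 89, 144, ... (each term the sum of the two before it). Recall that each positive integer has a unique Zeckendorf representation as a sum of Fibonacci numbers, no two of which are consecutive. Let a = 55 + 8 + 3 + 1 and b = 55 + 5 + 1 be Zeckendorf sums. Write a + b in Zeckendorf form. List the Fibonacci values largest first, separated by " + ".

89 + 34 + 5

The two numbers are 67 and 61, so their sum is 128.
Greedy algorithm:
subtract 89 from 128: 39 remains
subtract 34 from 39: 5 remains
subtract 5 from 5: 0 remains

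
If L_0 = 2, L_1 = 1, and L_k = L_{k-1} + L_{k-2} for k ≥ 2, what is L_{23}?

64079

Iterating the recurrence up to L_{18} = 5778 and L_{17} = 3571:
L_{19} = L_{18} + L_{17} = 5778 + 3571 = 9349
L_{20} = L_{19} + L_{18} = 9349 + 5778 = 15127
L_{21} = L_{20} + L_{19} = 15127 + 9349 = 24476
L_{22} = L_{21} + L_{20} = 24476 + 15127 = 39603
L_{23} = L_{22} + L_{21} = 39603 + 24476 = 64079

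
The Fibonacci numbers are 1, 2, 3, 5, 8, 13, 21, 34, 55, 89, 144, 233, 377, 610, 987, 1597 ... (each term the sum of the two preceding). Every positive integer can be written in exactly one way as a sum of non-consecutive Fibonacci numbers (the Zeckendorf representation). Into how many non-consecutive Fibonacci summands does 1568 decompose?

5

1568 − 987 = 581
581 − 377 = 204
204 − 144 = 60
60 − 55 = 5
5 − 5 = 0
1568 = 987 + 377 + 144 + 55 + 5, which has 5 terms.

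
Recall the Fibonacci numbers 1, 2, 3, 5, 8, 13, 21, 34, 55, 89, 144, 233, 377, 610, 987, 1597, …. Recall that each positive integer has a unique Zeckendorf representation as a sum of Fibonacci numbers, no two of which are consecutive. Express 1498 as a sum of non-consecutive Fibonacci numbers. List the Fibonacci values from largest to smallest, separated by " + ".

987 + 377 + 89 + 34 + 8 + 3

1498 − 987 = 511
511 − 377 = 134
134 − 89 = 45
45 − 34 = 11
11 − 8 = 3
3 − 3 = 0
So 1498 = 987 + 377 + 89 + 34 + 8 + 3, with no two terms consecutive in the sequence.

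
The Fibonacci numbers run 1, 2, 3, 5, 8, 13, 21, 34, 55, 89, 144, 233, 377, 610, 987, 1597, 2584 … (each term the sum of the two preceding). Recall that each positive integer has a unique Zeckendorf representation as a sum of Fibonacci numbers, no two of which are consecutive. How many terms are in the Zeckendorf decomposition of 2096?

7

take 1597 (≤ 2096); 2096 − 1597 = 499
take 377 (≤ 499); 499 − 377 = 122
take 89 (≤ 122); 122 − 89 = 33
take 21 (≤ 33); 33 − 21 = 12
take 8 (≤ 12); 12 − 8 = 4
take 3 (≤ 4); 4 − 3 = 1
take 1 (≤ 1); 1 − 1 = 0
2096 = 1597 + 377 + 89 + 21 + 8 + 3 + 1, which has 7 terms.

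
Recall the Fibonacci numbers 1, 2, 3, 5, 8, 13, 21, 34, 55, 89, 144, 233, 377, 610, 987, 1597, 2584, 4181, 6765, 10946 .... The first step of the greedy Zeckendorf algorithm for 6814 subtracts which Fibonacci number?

6765 ≤ 6814 < 10946, so the largest Fibonacci number not exceeding 6814 is 6765.

6765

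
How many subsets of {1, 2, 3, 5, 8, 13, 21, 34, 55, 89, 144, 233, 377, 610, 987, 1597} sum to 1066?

27

1066 = 987+55+21+3 = 987+55+21+2+1 = 987+55+13+8+3 = 610+377+55+21+3 = … (23 more), for 27 in all.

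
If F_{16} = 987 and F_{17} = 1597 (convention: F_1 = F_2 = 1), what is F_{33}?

By F_{2k+1} = F_k² + F_{k+1}²: F_{33} = 987² + 1597² = 974169 + 2550409 = 3524578.

3524578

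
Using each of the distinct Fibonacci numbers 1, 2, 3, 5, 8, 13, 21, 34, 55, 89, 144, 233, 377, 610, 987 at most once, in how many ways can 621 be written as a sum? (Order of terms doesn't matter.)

15

Starting from the Zeckendorf form and repeatedly splitting a term F_k into F_{k−1} + F_{k−2} (when neither is already used) reaches every representation.
621 = 610+8+3 = 610+8+2+1 = 377+233+8+3 = 610+5+3+2+1 = … (11 more), for 15 in all.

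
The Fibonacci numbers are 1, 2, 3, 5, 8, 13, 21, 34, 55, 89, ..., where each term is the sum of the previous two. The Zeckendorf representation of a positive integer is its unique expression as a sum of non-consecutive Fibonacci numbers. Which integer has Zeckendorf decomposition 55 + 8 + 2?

65

55 + 8 + 2 = 65.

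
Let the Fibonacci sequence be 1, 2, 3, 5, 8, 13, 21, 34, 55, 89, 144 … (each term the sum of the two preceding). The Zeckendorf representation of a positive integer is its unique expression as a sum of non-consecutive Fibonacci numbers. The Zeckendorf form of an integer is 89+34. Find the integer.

123

89+34 = 123.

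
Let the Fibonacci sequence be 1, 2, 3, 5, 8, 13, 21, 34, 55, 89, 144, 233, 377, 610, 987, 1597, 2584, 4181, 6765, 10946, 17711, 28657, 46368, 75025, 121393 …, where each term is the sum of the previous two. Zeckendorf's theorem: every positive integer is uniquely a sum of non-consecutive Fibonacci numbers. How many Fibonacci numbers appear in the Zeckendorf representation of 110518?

6

Greedy algorithm:
largest Fibonacci ≤ 110518 is 75025; 110518 − 75025 = 35493
largest Fibonacci ≤ 35493 is 28657; 35493 − 28657 = 6836
largest Fibonacci ≤ 6836 is 6765; 6836 − 6765 = 71
largest Fibonacci ≤ 71 is 55; 71 − 55 = 16
largest Fibonacci ≤ 16 is 13; 16 − 13 = 3
largest Fibonacci ≤ 3 is 3; 3 − 3 = 0
110518 = 75025 + 28657 + 6765 + 55 + 13 + 3, which has 6 terms.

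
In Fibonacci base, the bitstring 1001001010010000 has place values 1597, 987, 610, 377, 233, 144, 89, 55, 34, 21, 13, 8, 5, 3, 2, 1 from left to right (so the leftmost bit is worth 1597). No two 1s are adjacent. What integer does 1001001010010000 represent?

Summing the place values of the 1 bits: 1597 + 377 + 89 + 34 + 8 = 2105.

2105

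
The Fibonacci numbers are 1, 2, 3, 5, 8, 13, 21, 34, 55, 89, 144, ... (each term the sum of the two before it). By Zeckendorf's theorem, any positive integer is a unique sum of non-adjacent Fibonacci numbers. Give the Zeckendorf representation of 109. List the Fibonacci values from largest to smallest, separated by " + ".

take 89 (≤ 109); 109 − 89 = 20
take 13 (≤ 20); 20 − 13 = 7
take 5 (≤ 7); 7 − 5 = 2
take 2 (≤ 2); 2 − 2 = 0
So 109 = 89 + 13 + 5 + 2, with no two terms consecutive in the sequence.

89 + 13 + 5 + 2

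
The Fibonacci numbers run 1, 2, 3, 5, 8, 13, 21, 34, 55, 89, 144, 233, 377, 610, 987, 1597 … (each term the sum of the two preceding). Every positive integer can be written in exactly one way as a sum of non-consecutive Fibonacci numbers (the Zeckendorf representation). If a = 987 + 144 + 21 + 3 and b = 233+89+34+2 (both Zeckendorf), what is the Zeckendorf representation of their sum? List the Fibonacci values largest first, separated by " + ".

987 + 377 + 144 + 5

The two numbers are 1155 and 358, so their sum is 1513.
Greedily peel off the largest Fibonacci term at each step:
1513: greatest Fibonacci not exceeding it is 987, leaving 526
526: greatest Fibonacci not exceeding it is 377, leaving 149
149: greatest Fibonacci not exceeding it is 144, leaving 5
5: greatest Fibonacci not exceeding it is 5, leaving 0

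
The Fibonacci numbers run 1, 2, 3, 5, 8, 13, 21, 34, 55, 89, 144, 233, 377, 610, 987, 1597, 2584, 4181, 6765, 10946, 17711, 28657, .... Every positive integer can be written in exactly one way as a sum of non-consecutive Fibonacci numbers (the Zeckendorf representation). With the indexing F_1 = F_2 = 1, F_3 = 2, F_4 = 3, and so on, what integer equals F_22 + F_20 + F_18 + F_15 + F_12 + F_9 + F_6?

F_22 + F_20 + F_18 + F_15 + F_12 + F_9 + F_6 = 17711 + 6765 + 2584 + 610 + 144 + 34 + 8 = 27856.

27856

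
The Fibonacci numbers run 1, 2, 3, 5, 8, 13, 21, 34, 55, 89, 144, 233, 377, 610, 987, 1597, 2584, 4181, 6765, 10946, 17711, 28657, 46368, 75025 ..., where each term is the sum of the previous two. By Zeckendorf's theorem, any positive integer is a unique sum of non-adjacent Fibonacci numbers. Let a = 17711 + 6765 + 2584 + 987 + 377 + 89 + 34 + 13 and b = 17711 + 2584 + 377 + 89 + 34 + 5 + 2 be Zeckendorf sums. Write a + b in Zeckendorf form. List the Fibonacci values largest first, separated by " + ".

The two numbers are 28560 and 20802, so their sum is 49362.
49362: greatest Fibonacci not exceeding it is 46368, leaving 2994
2994: greatest Fibonacci not exceeding it is 2584, leaving 410
410: greatest Fibonacci not exceeding it is 377, leaving 33
33: greatest Fibonacci not exceeding it is 21, leaving 12
12: greatest Fibonacci not exceeding it is 8, leaving 4
4: greatest Fibonacci not exceeding it is 3, leaving 1
1: greatest Fibonacci not exceeding it is 1, leaving 0

46368 + 2584 + 377 + 21 + 8 + 3 + 1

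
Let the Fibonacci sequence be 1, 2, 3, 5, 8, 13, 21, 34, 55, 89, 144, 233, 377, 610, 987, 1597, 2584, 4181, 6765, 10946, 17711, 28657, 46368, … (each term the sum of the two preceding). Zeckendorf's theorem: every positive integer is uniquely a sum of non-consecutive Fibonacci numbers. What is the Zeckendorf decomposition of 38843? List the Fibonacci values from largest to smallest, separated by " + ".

28657 + 6765 + 2584 + 610 + 144 + 55 + 21 + 5 + 2

Greedy algorithm:
28657 ≤ 38843 < 46368, so take 28657; remainder 10186
6765 ≤ 10186 < 10946, so take 6765; remainder 3421
2584 ≤ 3421 < 4181, so take 2584; remainder 837
610 ≤ 837 < 987, so take 610; remainder 227
144 ≤ 227 < 233, so take 144; remainder 83
55 ≤ 83 < 89, so take 55; remainder 28
21 ≤ 28 < 34, so take 21; remainder 7
5 ≤ 7 < 8, so take 5; remainder 2
2 ≤ 2 < 3, so take 2; remainder 0
So 38843 = 28657 + 6765 + 2584 + 610 + 144 + 55 + 21 + 5 + 2, with no two terms consecutive in the sequence.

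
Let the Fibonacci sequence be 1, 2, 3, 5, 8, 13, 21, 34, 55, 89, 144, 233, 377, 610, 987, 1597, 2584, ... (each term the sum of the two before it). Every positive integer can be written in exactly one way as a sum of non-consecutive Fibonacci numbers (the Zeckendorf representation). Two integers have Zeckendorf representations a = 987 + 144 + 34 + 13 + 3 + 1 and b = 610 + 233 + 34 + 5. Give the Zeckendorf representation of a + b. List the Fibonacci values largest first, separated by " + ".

1597 + 377 + 89 + 1

The two numbers are 1182 and 882, so their sum is 2064.
2064: greatest Fibonacci not exceeding it is 1597, leaving 467
467: greatest Fibonacci not exceeding it is 377, leaving 90
90: greatest Fibonacci not exceeding it is 89, leaving 1
1: greatest Fibonacci not exceeding it is 1, leaving 0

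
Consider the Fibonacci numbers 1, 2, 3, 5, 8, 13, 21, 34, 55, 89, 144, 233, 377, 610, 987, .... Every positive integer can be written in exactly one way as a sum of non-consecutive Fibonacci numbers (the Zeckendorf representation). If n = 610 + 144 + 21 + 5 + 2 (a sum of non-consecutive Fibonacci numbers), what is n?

610 + 144 + 21 + 5 + 2 = 782.

782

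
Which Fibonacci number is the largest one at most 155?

144 ≤ 155 < 233, so the largest Fibonacci number not exceeding 155 is 144.

144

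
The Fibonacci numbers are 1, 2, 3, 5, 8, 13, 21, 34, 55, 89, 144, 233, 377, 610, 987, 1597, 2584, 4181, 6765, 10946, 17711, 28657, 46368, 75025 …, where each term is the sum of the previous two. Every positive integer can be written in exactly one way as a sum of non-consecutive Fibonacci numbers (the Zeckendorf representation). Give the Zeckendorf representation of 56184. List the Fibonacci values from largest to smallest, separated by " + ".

46368 + 6765 + 2584 + 377 + 89 + 1

46368 ≤ 56184 < 75025, so take 46368; remainder 9816
6765 ≤ 9816 < 10946, so take 6765; remainder 3051
2584 ≤ 3051 < 4181, so take 2584; remainder 467
377 ≤ 467 < 610, so take 377; remainder 90
89 ≤ 90 < 144, so take 89; remainder 1
1 ≤ 1 < 2, so take 1; remainder 0
So 56184 = 46368 + 6765 + 2584 + 377 + 89 + 1, with no two terms consecutive in the sequence.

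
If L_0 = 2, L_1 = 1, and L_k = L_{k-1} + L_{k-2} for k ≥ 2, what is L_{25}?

167761

Iterating the recurrence up to L_{18} = 5778 and L_{17} = 3571:
L_{19} = L_{18} + L_{17} = 5778 + 3571 = 9349
L_{20} = L_{19} + L_{18} = 9349 + 5778 = 15127
L_{21} = L_{20} + L_{19} = 15127 + 9349 = 24476
L_{22} = L_{21} + L_{20} = 24476 + 15127 = 39603
L_{23} = L_{22} + L_{21} = 39603 + 24476 = 64079
L_{24} = L_{23} + L_{22} = 64079 + 39603 = 103682
L_{25} = L_{24} + L_{23} = 103682 + 64079 = 167761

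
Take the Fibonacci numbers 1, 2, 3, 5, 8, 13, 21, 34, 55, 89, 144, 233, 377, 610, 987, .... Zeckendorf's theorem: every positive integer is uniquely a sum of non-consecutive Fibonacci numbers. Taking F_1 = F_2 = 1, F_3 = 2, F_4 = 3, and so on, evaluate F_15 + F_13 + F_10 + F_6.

906

F_15 + F_13 + F_10 + F_6 = 610 + 233 + 55 + 8 = 906.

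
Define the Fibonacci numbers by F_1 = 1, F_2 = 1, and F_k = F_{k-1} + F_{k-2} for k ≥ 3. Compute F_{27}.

196418

Iterating the recurrence up to F_{19} = 4181 and F_{18} = 2584:
F_{20} = F_{19} + F_{18} = 4181 + 2584 = 6765
F_{21} = F_{20} + F_{19} = 6765 + 4181 = 10946
F_{22} = F_{21} + F_{20} = 10946 + 6765 = 17711
F_{23} = F_{22} + F_{21} = 17711 + 10946 = 28657
F_{24} = F_{23} + F_{22} = 28657 + 17711 = 46368
F_{25} = F_{24} + F_{23} = 46368 + 28657 = 75025
F_{26} = F_{25} + F_{24} = 75025 + 46368 = 121393
F_{27} = F_{26} + F_{25} = 121393 + 75025 = 196418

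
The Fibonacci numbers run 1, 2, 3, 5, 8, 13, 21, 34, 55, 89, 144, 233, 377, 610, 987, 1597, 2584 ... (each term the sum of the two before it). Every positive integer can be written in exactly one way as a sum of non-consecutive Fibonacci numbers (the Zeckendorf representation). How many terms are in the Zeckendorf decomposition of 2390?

largest Fibonacci ≤ 2390 is 1597; 2390 − 1597 = 793
largest Fibonacci ≤ 793 is 610; 793 − 610 = 183
largest Fibonacci ≤ 183 is 144; 183 − 144 = 39
largest Fibonacci ≤ 39 is 34; 39 − 34 = 5
largest Fibonacci ≤ 5 is 5; 5 − 5 = 0
2390 = 1597 + 610 + 144 + 34 + 5, which has 5 terms.

5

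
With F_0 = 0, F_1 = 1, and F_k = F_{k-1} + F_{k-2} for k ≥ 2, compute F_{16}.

Iterating the recurrence up to F_{10} = 55 and F_{9} = 34:
F_{11} = F_{10} + F_{9} = 55 + 34 = 89
F_{12} = F_{11} + F_{10} = 89 + 55 = 144
F_{13} = F_{12} + F_{11} = 144 + 89 = 233
F_{14} = F_{13} + F_{12} = 233 + 144 = 377
F_{15} = F_{14} + F_{13} = 377 + 233 = 610
F_{16} = F_{15} + F_{14} = 610 + 377 = 987

987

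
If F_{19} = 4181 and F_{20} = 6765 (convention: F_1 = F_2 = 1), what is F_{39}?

63245986

By F_{2k+1} = F_k² + F_{k+1}²: F_{39} = 4181² + 6765² = 17480761 + 45765225 = 63245986.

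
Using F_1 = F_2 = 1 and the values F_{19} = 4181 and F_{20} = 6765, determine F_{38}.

By the doubling identity F_{2k} = F_k(2F_{k+1} − F_k): F_{38} = 4181·(2·6765 − 4181) = 4181·9349 = 39088169.

39088169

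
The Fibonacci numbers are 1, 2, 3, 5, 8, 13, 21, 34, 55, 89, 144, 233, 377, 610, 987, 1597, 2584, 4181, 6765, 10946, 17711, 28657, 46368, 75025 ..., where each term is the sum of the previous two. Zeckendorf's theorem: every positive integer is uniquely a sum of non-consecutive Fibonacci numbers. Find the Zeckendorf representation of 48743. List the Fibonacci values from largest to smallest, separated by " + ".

largest Fibonacci ≤ 48743 is 46368; 48743 − 46368 = 2375
largest Fibonacci ≤ 2375 is 1597; 2375 − 1597 = 778
largest Fibonacci ≤ 778 is 610; 778 − 610 = 168
largest Fibonacci ≤ 168 is 144; 168 − 144 = 24
largest Fibonacci ≤ 24 is 21; 24 − 21 = 3
largest Fibonacci ≤ 3 is 3; 3 − 3 = 0
So 48743 = 46368 + 1597 + 610 + 144 + 21 + 3, with no two terms consecutive in the sequence.

46368 + 1597 + 610 + 144 + 21 + 3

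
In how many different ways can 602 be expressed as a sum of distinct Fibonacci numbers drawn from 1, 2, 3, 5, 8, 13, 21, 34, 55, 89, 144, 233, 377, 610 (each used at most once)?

Each representation comes from the Zeckendorf form by replacing some F_k with F_{k−1} + F_{k−2} where possible.
602 = 377+144+55+21+5 = 377+144+55+21+3+2 = 377+144+55+13+8+5 = 377+144+55+13+8+3+2 = … (6 more), for 10 in all.

10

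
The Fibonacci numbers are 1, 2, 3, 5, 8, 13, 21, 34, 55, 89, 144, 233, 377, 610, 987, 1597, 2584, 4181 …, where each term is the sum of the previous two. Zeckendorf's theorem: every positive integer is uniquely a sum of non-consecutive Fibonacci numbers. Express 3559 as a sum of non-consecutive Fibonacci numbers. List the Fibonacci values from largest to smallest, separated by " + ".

take 2584 (≤ 3559); 3559 − 2584 = 975
take 610 (≤ 975); 975 − 610 = 365
take 233 (≤ 365); 365 − 233 = 132
take 89 (≤ 132); 132 − 89 = 43
take 34 (≤ 43); 43 − 34 = 9
take 8 (≤ 9); 9 − 8 = 1
take 1 (≤ 1); 1 − 1 = 0
So 3559 = 2584 + 610 + 233 + 89 + 34 + 8 + 1, with no two terms consecutive in the sequence.

2584 + 610 + 233 + 89 + 34 + 8 + 1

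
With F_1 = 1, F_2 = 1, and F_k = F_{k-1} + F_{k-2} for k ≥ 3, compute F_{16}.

987

Iterating the recurrence up to F_{11} = 89 and F_{10} = 55:
F_{12} = F_{11} + F_{10} = 89 + 55 = 144
F_{13} = F_{12} + F_{11} = 144 + 89 = 233
F_{14} = F_{13} + F_{12} = 233 + 144 = 377
F_{15} = F_{14} + F_{13} = 377 + 233 = 610
F_{16} = F_{15} + F_{14} = 610 + 377 = 987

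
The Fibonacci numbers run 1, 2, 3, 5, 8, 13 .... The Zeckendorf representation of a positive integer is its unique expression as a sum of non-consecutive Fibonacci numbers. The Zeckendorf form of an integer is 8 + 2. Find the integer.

10

8 + 2 = 10.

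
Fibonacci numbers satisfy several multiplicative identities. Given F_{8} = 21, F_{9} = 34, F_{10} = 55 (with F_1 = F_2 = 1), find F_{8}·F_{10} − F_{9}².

21·55 − 34² = 1155 − 1156 = -1. (Cassini's identity: F_{k−1}F_{k+1} − F_k² = (−1)^k.)

-1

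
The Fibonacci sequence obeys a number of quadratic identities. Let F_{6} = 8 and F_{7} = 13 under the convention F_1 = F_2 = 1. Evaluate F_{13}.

By F_{2k+1} = F_k² + F_{k+1}²: F_{13} = 8² + 13² = 64 + 169 = 233.

233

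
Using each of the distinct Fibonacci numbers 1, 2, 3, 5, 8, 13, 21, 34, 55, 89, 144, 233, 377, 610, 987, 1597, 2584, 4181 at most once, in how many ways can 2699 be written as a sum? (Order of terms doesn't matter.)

32

2699 = 2584+89+21+5 = 2584+89+21+3+2 = 2584+89+13+8+5 = 2584+55+34+21+5 = 1597+987+89+21+5 = … (27 more), for 32 in all.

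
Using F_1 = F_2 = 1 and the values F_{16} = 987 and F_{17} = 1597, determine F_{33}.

3524578

By F_{2k+1} = F_k² + F_{k+1}²: F_{33} = 987² + 1597² = 974169 + 2550409 = 3524578.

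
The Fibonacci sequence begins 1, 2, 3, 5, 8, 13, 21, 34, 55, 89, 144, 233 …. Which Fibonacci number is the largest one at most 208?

144 ≤ 208 < 233, so the largest Fibonacci number not exceeding 208 is 144.

144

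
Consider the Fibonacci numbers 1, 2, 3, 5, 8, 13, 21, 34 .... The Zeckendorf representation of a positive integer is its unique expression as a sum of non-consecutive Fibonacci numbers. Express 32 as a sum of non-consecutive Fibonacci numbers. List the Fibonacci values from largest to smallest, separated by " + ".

21 ≤ 32 < 34, so take 21; remainder 11
8 ≤ 11 < 13, so take 8; remainder 3
3 ≤ 3 < 5, so take 3; remainder 0
So 32 = 21 + 8 + 3, with no two terms consecutive in the sequence.

21 + 8 + 3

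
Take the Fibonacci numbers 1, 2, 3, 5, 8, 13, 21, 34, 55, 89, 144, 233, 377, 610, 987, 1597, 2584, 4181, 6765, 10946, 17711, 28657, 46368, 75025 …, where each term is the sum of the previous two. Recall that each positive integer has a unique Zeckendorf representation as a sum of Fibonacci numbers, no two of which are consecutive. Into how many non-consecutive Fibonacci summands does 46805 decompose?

Greedily peel off the largest Fibonacci term at each step:
largest Fibonacci ≤ 46805 is 46368; 46805 − 46368 = 437
largest Fibonacci ≤ 437 is 377; 437 − 377 = 60
largest Fibonacci ≤ 60 is 55; 60 − 55 = 5
largest Fibonacci ≤ 5 is 5; 5 − 5 = 0
46805 = 46368 + 377 + 55 + 5, which has 4 terms.

4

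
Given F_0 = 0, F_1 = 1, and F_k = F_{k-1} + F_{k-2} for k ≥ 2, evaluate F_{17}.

1597

Iterating the recurrence up to F_{9} = 34 and F_{8} = 21:
F_{10} = F_{9} + F_{8} = 34 + 21 = 55
F_{11} = F_{10} + F_{9} = 55 + 34 = 89
F_{12} = F_{11} + F_{10} = 89 + 55 = 144
F_{13} = F_{12} + F_{11} = 144 + 89 = 233
F_{14} = F_{13} + F_{12} = 233 + 144 = 377
F_{15} = F_{14} + F_{13} = 377 + 233 = 610
F_{16} = F_{15} + F_{14} = 610 + 377 = 987
F_{17} = F_{16} + F_{15} = 987 + 610 = 1597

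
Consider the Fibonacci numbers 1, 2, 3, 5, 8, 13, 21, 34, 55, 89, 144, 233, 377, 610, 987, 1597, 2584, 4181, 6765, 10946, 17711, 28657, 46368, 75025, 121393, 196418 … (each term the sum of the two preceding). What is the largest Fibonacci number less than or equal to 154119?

121393 ≤ 154119 < 196418, so the largest Fibonacci number not exceeding 154119 is 121393.

121393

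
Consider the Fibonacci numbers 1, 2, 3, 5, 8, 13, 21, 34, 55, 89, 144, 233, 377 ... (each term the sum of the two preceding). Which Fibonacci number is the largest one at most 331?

233

233 ≤ 331 < 377, so the largest Fibonacci number not exceeding 331 is 233.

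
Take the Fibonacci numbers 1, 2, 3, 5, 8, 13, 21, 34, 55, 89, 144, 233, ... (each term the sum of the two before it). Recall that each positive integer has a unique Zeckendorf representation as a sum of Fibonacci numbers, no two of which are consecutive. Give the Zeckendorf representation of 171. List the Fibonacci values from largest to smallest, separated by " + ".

144 ≤ 171 < 233, so take 144; remainder 27
21 ≤ 27 < 34, so take 21; remainder 6
5 ≤ 6 < 8, so take 5; remainder 1
1 ≤ 1 < 2, so take 1; remainder 0
So 171 = 144 + 21 + 5 + 1, with no two terms consecutive in the sequence.

144 + 21 + 5 + 1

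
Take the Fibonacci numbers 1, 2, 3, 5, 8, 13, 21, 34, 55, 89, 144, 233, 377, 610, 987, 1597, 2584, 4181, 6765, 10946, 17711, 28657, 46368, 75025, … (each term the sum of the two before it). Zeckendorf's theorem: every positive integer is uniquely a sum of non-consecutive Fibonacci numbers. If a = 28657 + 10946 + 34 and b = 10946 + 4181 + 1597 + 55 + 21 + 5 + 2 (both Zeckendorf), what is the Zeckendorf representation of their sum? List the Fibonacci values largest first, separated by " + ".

46368 + 6765 + 2584 + 610 + 89 + 21 + 5 + 2

The two numbers are 39637 and 16807, so their sum is 56444.
subtract 46368 from 56444: 10076 remains
subtract 6765 from 10076: 3311 remains
subtract 2584 from 3311: 727 remains
subtract 610 from 727: 117 remains
subtract 89 from 117: 28 remains
subtract 21 from 28: 7 remains
subtract 5 from 7: 2 remains
subtract 2 from 2: 0 remains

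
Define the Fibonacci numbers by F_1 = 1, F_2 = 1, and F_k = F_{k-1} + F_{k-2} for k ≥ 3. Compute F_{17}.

1597

Iterating the recurrence up to F_{10} = 55 and F_{9} = 34:
F_{11} = F_{10} + F_{9} = 55 + 34 = 89
F_{12} = F_{11} + F_{10} = 89 + 55 = 144
F_{13} = F_{12} + F_{11} = 144 + 89 = 233
F_{14} = F_{13} + F_{12} = 233 + 144 = 377
F_{15} = F_{14} + F_{13} = 377 + 233 = 610
F_{16} = F_{15} + F_{14} = 610 + 377 = 987
F_{17} = F_{16} + F_{15} = 987 + 610 = 1597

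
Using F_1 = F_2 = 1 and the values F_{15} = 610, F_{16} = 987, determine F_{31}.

By the addition formula F_{m+n} = F_m F_{n+1} + F_{m−1} F_n with m=16, n=15: F_{31} = 987·987 + 610·610 = 974169 + 372100 = 1346269.

1346269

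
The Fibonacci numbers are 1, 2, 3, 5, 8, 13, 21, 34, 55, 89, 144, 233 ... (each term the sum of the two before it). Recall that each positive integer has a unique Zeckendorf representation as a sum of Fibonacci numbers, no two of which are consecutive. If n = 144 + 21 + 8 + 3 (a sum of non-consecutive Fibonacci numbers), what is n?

176

144 + 21 + 8 + 3 = 176.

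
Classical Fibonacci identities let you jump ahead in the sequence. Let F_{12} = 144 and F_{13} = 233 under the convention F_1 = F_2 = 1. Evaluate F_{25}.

75025

By F_{2k+1} = F_k² + F_{k+1}²: F_{25} = 144² + 233² = 20736 + 54289 = 75025.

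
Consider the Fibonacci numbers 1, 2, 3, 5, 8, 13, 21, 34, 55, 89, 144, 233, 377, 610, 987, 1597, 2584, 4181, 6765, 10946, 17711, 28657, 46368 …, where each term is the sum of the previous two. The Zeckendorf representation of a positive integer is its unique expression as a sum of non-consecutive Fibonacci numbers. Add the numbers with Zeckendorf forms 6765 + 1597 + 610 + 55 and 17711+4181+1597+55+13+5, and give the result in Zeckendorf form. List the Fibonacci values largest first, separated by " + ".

The two numbers are 9027 and 23562, so their sum is 32589.
subtract 28657 from 32589: 3932 remains
subtract 2584 from 3932: 1348 remains
subtract 987 from 1348: 361 remains
subtract 233 from 361: 128 remains
subtract 89 from 128: 39 remains
subtract 34 from 39: 5 remains
subtract 5 from 5: 0 remains

28657 + 2584 + 987 + 233 + 89 + 34 + 5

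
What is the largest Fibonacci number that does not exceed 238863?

196418 ≤ 238863 < 317811, so the largest Fibonacci number not exceeding 238863 is 196418.

196418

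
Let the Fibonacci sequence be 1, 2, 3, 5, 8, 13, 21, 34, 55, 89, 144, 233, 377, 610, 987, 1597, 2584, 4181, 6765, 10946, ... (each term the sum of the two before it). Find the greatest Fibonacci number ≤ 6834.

6765 ≤ 6834 < 10946, so the largest Fibonacci number not exceeding 6834 is 6765.

6765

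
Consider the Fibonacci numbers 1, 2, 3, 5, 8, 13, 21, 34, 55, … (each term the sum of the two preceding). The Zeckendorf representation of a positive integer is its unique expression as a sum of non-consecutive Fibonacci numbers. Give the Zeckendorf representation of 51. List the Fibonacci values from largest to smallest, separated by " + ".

34 + 13 + 3 + 1

take 34 (≤ 51); 51 − 34 = 17
take 13 (≤ 17); 17 − 13 = 4
take 3 (≤ 4); 4 − 3 = 1
take 1 (≤ 1); 1 − 1 = 0
So 51 = 34 + 13 + 3 + 1, with no two terms consecutive in the sequence.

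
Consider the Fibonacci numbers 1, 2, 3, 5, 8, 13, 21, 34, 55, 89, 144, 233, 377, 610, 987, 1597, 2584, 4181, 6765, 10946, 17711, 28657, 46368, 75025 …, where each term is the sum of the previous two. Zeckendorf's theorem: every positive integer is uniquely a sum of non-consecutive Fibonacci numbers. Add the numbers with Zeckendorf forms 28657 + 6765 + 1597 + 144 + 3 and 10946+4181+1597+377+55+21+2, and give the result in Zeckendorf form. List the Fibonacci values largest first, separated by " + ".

The two numbers are 37166 and 17179, so their sum is 54345.
Repeatedly subtract the largest Fibonacci number that fits:
subtract 46368 from 54345: 7977 remains
subtract 6765 from 7977: 1212 remains
subtract 987 from 1212: 225 remains
subtract 144 from 225: 81 remains
subtract 55 from 81: 26 remains
subtract 21 from 26: 5 remains
subtract 5 from 5: 0 remains

46368 + 6765 + 987 + 144 + 55 + 21 + 5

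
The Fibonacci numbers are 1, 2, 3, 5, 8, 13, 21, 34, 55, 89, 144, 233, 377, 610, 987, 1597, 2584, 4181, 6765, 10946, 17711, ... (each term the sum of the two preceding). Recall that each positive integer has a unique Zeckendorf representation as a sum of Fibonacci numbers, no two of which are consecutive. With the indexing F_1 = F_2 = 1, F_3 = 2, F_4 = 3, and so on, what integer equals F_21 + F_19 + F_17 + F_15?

17334

F_21 + F_19 + F_17 + F_15 = 10946 + 4181 + 1597 + 610 = 17334.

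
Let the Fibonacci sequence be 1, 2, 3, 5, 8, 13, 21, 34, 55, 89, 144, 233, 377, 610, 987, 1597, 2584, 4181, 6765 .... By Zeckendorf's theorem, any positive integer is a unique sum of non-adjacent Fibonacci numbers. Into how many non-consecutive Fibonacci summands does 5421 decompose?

5421: greatest Fibonacci not exceeding it is 4181, leaving 1240
1240: greatest Fibonacci not exceeding it is 987, leaving 253
253: greatest Fibonacci not exceeding it is 233, leaving 20
20: greatest Fibonacci not exceeding it is 13, leaving 7
7: greatest Fibonacci not exceeding it is 5, leaving 2
2: greatest Fibonacci not exceeding it is 2, leaving 0
5421 = 4181 + 987 + 233 + 13 + 5 + 2, which has 6 terms.

6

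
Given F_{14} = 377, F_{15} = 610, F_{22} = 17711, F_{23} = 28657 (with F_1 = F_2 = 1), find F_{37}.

24157817

By the addition formula F_{m+n} = F_m F_{n+1} + F_{m−1} F_n with m=15, n=22: F_{37} = 610·28657 + 377·17711 = 17480770 + 6677047 = 24157817.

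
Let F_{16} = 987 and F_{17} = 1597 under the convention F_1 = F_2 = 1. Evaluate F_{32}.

By the doubling identity F_{2k} = F_k(2F_{k+1} − F_k): F_{32} = 987·(2·1597 − 987) = 987·2207 = 2178309.

2178309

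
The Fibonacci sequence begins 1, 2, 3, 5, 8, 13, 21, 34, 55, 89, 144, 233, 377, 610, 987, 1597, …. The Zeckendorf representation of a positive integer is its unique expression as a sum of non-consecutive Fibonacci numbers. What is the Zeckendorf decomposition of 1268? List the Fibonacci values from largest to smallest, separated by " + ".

take 987 (≤ 1268); 1268 − 987 = 281
take 233 (≤ 281); 281 − 233 = 48
take 34 (≤ 48); 48 − 34 = 14
take 13 (≤ 14); 14 − 13 = 1
take 1 (≤ 1); 1 − 1 = 0
So 1268 = 987 + 233 + 34 + 13 + 1, with no two terms consecutive in the sequence.

987 + 233 + 34 + 13 + 1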